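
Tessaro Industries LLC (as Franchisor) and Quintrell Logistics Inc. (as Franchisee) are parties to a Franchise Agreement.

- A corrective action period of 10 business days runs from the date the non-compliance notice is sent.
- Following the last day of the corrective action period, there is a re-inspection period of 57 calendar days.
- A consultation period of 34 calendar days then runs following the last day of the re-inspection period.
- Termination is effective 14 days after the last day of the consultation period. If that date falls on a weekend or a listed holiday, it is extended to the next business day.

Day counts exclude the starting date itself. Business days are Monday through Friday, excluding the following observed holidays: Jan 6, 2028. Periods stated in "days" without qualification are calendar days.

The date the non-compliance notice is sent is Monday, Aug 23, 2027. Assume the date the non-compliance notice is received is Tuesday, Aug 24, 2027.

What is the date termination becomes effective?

From Monday, Aug 23, 2027, 10 business days (Aug 24, Aug 25, Aug 26, Aug 27, Aug 30, Aug 31, Sep 1, Sep 2, Sep 3, Sep 6, skipping weekends) brings us to Monday, Sep 6, 2027, which is the last day of the corrective action period.
Adding 57 calendar days to Sep 6, 2027 gives Nov 2, 2027, which is the last day of the re-inspection period.
The last day of the consultation period: Nov 2, 2027 + 34 days = Dec 6, 2027.
The date termination becomes effective: 14 calendar days after Dec 6, 2027 is Dec 20, 2027. Dec 20, 2027 is a Monday and is not a listed holiday, so no roll-forward applies.

Dec 20, 2027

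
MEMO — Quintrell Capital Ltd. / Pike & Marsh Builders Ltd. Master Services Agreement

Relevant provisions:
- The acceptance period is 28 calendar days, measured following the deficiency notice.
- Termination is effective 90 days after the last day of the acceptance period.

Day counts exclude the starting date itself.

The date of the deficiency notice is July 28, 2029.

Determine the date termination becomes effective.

The last day of the acceptance period: July 28, 2029 + 28 days = August 25, 2029.
Adding 90 calendar days to August 25, 2029 gives November 23, 2029, which is the date termination becomes effective.

November 23, 2029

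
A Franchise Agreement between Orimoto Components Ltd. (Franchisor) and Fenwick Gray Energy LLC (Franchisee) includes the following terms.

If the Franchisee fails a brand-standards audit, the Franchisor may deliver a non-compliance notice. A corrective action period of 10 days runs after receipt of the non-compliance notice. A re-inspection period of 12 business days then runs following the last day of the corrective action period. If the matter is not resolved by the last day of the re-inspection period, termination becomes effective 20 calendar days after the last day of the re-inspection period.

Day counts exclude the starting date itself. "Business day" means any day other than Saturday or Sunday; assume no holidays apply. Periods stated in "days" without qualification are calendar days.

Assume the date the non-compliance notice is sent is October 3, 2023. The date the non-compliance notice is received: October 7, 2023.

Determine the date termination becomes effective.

November 22, 2023

Adding 10 calendar days to October 7, 2023 gives October 17, 2023, which is the last day of the corrective action period.
The last day of the re-inspection period: 12 business days after Tuesday, October 17, 2023, skipping weekends — Oct 18, Oct 19, Oct 20, Oct 23, …, Oct 31, Nov 1, Nov 2 — lands on Thursday, November 2, 2023.
Adding 20 calendar days to November 2, 2023 gives November 22, 2023, which is the date termination becomes effective.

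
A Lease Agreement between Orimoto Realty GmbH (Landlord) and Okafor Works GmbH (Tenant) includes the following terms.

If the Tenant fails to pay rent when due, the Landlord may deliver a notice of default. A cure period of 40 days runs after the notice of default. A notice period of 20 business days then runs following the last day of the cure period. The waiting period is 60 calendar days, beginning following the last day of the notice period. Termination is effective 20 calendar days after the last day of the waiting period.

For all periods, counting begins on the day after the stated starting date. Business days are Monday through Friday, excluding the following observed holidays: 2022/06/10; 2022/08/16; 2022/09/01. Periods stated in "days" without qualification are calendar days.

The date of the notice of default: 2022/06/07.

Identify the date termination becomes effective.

2022/10/31

The last day of the cure period: 2022/06/07 + 40 days = 2022/07/17.
The last day of the notice period: counting 20 business days from Sunday, 2022/07/17 (Jul 18, Jul 19, Jul 20, Jul 21, …, Aug 10, Aug 11, Aug 12, skipping weekends) reaches Friday, 2022/08/12.
Adding 60 calendar days to 2022/08/12 gives 2022/10/11, which is the last day of the waiting period.
The date termination becomes effective: 20 calendar days after 2022/10/11 is 2022/10/31.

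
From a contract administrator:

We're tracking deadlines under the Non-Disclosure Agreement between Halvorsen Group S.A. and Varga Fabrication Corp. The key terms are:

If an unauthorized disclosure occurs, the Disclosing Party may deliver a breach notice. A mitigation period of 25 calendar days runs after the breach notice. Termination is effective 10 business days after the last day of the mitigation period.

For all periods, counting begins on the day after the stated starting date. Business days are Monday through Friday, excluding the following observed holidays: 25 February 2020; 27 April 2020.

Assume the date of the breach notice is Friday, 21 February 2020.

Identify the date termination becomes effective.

31 March 2020

The last day of the mitigation period: 21 February 2020 + 25 days = 17 March 2020.
The date termination becomes effective: 10 business days after Tuesday, 17 March 2020, skipping weekends — Mar 18, Mar 19, Mar 20, Mar 23, Mar 24, Mar 25, Mar 26, Mar 27, Mar 30, Mar 31 — lands on Tuesday, 31 March 2020.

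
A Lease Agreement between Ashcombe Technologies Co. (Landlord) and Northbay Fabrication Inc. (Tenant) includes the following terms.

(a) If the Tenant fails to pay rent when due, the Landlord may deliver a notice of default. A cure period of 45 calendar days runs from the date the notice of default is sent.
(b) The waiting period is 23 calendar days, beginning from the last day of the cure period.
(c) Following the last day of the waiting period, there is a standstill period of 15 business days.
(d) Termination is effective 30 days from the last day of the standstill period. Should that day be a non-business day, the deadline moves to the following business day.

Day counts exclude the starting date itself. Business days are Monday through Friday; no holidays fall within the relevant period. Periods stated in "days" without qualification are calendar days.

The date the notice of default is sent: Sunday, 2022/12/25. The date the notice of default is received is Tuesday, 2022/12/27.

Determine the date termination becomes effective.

The last day of the cure period: 2022/12/25 + 45 days = 2023/02/08.
The last day of the waiting period: 2023/02/08 + 23 days = 2023/03/03.
The last day of the standstill period: 15 business days after Friday, 2023/03/03, skipping weekends — Mar 6, Mar 7, Mar 8, Mar 9, …, Mar 22, Mar 23, Mar 24 — lands on Friday, 2023/03/24.
Adding 30 calendar days to 2023/03/24 gives 2023/04/23, which is the date termination becomes effective. That falls on a Sunday, so it rolls to the next business day, Monday, 2023/04/24.

2023/04/24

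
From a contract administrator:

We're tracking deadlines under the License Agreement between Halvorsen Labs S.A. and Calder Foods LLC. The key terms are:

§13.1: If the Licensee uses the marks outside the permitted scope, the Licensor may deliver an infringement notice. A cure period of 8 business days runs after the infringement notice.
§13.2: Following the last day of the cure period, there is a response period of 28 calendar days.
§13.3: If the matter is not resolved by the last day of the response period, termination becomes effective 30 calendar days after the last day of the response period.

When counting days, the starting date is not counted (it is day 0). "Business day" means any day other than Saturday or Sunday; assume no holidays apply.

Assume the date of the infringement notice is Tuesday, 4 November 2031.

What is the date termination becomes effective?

The last day of the cure period: 8 business days after Tuesday, 4 November 2031, skipping weekends — Nov 5, Nov 6, Nov 7, Nov 10, Nov 11, Nov 12, Nov 13, Nov 14 — lands on Friday, 14 November 2031.
Adding 28 calendar days to 14 November 2031 gives 12 December 2031, which is the last day of the response period.
The date termination becomes effective: 30 calendar days after 12 December 2031 is 11 January 2032.

11 January 2032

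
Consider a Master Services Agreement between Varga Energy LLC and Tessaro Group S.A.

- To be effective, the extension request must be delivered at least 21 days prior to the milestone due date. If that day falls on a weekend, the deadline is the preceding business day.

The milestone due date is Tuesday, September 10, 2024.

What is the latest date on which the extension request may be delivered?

August 20, 2024

Counting back 21 calendar days from September 10, 2024 gives August 20, 2024. That is a Tuesday, so no adjustment is needed.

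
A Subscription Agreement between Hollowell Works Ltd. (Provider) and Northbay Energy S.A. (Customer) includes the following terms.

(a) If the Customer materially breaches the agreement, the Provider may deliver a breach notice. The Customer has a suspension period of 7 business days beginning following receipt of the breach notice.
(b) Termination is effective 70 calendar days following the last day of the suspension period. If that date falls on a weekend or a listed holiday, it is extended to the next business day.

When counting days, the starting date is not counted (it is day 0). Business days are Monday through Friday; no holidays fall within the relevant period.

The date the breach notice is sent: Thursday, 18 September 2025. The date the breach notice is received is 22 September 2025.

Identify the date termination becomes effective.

10 December 2025

The last day of the suspension period: 7 business days after Monday, 22 September 2025, skipping weekends — Sep 23, Sep 24, Sep 25, Sep 26, Sep 29, Sep 30, Oct 1 — lands on Wednesday, 1 October 2025.
Adding 70 calendar days to 1 October 2025 gives 10 December 2025, which is the date termination becomes effective. 10 December 2025 is a Wednesday, so no roll-forward applies.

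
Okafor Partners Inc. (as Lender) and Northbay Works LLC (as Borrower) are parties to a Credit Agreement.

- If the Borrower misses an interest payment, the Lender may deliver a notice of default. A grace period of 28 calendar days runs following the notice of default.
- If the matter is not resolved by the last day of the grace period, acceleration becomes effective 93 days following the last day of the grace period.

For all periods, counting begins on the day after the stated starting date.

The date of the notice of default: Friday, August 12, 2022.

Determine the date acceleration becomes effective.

The last day of the grace period: 28 calendar days after August 12, 2022 is September 9, 2022.
The date acceleration becomes effective: 93 calendar days after September 9, 2022 is December 11, 2022.

December 11, 2022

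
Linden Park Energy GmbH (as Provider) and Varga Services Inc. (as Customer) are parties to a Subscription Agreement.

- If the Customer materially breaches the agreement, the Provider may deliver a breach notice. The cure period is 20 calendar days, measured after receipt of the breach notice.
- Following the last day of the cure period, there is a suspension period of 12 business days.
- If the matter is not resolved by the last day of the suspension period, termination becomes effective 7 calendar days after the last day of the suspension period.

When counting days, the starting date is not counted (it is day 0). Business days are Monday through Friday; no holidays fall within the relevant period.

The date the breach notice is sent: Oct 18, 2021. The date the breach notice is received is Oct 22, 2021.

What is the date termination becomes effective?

Dec 6, 2021

The last day of the cure period: 20 calendar days after Oct 22, 2021 is Nov 11, 2021.
The last day of the suspension period: counting 12 business days from Thursday, Nov 11, 2021 (Nov 12, Nov 15, Nov 16, Nov 17, …, Nov 25, Nov 26, Nov 29, skipping weekends) reaches Monday, Nov 29, 2021.
Adding 7 calendar days to Nov 29, 2021 gives Dec 6, 2021, which is the date termination becomes effective.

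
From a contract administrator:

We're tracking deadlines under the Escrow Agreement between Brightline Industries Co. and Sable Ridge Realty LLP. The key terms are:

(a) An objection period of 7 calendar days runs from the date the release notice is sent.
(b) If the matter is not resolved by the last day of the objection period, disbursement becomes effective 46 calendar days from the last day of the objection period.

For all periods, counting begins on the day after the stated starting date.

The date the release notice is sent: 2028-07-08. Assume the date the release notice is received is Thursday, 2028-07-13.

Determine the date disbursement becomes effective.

2028-08-30

The last day of the objection period: 2028-07-08 + 7 days = 2028-07-15.
The date disbursement becomes effective: 46 calendar days after 2028-07-15 is 2028-08-30.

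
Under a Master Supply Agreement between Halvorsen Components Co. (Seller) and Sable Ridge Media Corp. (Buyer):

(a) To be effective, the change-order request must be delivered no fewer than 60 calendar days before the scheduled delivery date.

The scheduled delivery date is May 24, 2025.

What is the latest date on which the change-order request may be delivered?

March 25, 2025

May 24, 2025 minus 60 days is March 25, 2025.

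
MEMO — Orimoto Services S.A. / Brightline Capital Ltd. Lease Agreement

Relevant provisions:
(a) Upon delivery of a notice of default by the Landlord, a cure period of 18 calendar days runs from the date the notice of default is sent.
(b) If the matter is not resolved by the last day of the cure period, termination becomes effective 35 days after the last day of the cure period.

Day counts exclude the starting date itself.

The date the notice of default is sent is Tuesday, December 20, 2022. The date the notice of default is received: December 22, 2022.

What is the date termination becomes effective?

February 11, 2023

The last day of the cure period: December 20, 2022 + 18 days = January 7, 2023.
The date termination becomes effective: 35 calendar days after January 7, 2023 is February 11, 2023.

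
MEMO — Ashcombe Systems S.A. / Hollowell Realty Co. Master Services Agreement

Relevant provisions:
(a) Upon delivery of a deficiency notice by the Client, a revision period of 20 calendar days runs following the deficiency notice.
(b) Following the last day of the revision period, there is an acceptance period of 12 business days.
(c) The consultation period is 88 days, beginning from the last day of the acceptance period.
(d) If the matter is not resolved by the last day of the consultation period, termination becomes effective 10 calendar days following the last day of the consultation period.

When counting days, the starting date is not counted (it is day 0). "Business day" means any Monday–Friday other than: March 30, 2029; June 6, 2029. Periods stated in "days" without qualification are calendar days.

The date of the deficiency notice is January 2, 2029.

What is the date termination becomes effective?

May 16, 2029

The last day of the revision period: 20 calendar days after January 2, 2029 is January 22, 2029.
The last day of the acceptance period: counting 12 business days from Monday, January 22, 2029 (Jan 23, Jan 24, Jan 25, Jan 26, …, Feb 5, Feb 6, Feb 7, skipping weekends) reaches Wednesday, February 7, 2029.
The last day of the consultation period: 88 calendar days after February 7, 2029 is May 6, 2029.
The date termination becomes effective: May 6, 2029 + 10 days = May 16, 2029.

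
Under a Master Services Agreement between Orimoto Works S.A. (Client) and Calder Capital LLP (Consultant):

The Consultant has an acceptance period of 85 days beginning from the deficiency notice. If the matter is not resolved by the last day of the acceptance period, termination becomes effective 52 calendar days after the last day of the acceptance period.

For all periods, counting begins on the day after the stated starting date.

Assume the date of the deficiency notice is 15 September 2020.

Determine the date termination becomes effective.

30 January 2021

The last day of the acceptance period: 15 September 2020 + 85 days = 9 December 2020.
The date termination becomes effective: 52 calendar days after 9 December 2020 is 30 January 2021.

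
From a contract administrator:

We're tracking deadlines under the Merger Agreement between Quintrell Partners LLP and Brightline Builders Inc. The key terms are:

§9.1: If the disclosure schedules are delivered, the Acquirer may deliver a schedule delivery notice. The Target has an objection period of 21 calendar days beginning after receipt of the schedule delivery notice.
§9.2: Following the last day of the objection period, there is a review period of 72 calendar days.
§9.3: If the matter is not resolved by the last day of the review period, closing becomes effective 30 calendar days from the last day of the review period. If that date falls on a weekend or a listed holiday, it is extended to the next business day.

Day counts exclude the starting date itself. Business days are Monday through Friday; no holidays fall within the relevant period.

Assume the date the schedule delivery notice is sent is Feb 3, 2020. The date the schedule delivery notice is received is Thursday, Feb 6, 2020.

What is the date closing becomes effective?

The last day of the objection period: Feb 6, 2020 + 21 days = Feb 27, 2020.
The last day of the review period: Feb 27, 2020 + 72 days = May 9, 2020.
The date closing becomes effective: May 9, 2020 + 30 days = Jun 8, 2020. Jun 8, 2020 is a Monday, so no roll-forward applies.

Jun 8, 2020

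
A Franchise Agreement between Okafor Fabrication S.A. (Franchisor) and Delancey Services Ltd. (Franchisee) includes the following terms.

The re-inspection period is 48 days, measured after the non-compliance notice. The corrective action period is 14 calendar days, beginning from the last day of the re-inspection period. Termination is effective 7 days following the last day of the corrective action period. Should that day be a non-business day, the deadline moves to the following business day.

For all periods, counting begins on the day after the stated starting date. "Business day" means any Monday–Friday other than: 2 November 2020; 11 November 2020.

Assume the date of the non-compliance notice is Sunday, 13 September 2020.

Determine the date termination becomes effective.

The last day of the re-inspection period: 13 September 2020 + 48 days = 31 October 2020.
The last day of the corrective action period: 14 calendar days after 31 October 2020 is 14 November 2020.
The date termination becomes effective: 14 November 2020 + 7 days = 21 November 2020. That falls on a Saturday, so it rolls to the next business day, Monday, 23 November 2020.

23 November 2020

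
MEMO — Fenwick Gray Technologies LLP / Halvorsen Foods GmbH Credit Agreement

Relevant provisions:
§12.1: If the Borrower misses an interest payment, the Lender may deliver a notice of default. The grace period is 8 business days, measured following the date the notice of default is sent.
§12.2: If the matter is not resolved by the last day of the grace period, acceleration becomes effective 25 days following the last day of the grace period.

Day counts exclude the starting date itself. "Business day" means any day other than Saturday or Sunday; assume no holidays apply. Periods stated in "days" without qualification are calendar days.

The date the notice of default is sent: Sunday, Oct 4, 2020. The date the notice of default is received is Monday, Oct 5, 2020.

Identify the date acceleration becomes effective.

Nov 8, 2020

The last day of the grace period: 8 business days after Sunday, Oct 4, 2020, skipping weekends — Oct 5, Oct 6, Oct 7, Oct 8, Oct 9, Oct 12, Oct 13, Oct 14 — lands on Wednesday, Oct 14, 2020.
The date acceleration becomes effective: 25 calendar days after Oct 14, 2020 is Nov 8, 2020.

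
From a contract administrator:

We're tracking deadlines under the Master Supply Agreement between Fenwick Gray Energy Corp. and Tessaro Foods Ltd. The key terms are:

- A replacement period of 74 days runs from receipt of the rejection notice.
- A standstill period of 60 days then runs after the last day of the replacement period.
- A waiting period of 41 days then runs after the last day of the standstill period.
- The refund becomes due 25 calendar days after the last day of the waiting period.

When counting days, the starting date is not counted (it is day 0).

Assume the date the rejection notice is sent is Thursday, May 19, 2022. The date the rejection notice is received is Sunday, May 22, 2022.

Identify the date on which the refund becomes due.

December 8, 2022

The last day of the replacement period: 74 calendar days after May 22, 2022 is August 4, 2022.
The last day of the standstill period: 60 calendar days after August 4, 2022 is October 3, 2022.
The last day of the waiting period: October 3, 2022 + 41 days = November 13, 2022.
The date on which the refund becomes due: November 13, 2022 + 25 days = December 8, 2022.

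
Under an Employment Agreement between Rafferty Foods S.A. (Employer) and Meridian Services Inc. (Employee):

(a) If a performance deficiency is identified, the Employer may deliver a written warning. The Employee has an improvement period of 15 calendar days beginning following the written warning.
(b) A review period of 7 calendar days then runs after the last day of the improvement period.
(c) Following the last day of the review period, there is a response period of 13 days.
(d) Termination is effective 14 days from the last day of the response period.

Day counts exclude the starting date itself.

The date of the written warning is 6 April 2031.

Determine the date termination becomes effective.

The last day of the improvement period: 15 calendar days after 6 April 2031 is 21 April 2031.
The last day of the review period: 21 April 2031 + 7 days = 28 April 2031.
The last day of the response period: 13 calendar days after 28 April 2031 is 11 May 2031.
The date termination becomes effective: 14 calendar days after 11 May 2031 is 25 May 2031.

25 May 2031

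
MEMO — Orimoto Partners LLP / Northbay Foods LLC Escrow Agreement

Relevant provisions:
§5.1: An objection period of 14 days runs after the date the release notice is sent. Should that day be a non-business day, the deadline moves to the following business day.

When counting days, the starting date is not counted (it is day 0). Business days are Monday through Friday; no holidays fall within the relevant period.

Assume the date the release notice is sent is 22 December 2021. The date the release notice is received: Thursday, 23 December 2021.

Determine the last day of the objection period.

5 January 2022

The last day of the objection period: 14 calendar days after 22 December 2021 is 5 January 2022. 5 January 2022 is a Wednesday, so no roll-forward applies.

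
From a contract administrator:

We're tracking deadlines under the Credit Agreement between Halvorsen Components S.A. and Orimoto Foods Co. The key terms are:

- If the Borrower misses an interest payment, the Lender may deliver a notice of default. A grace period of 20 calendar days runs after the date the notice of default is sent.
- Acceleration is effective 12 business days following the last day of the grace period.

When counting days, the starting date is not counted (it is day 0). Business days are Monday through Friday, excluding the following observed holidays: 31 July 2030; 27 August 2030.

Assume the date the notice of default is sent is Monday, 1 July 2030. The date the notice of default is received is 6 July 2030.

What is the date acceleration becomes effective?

7 August 2030

The last day of the grace period: 20 calendar days after 1 July 2030 is 21 July 2030.
From Sunday, 21 July 2030, 12 business days (Jul 22, Jul 23, Jul 24, Jul 25, …, Aug 5, Aug 6, Aug 7, skipping weekends and the listed holiday on Jul 31) brings us to Wednesday, 7 August 2030, which is the date acceleration becomes effective.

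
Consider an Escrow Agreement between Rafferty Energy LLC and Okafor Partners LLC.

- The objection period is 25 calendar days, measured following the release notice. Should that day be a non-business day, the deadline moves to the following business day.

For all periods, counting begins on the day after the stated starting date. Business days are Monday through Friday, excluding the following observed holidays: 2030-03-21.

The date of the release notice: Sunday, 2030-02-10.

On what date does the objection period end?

The last day of the objection period: 25 calendar days after 2030-02-10 is 2030-03-07. 2030-03-07 is a Thursday and is not a listed holiday, so no roll-forward applies.

2030-03-07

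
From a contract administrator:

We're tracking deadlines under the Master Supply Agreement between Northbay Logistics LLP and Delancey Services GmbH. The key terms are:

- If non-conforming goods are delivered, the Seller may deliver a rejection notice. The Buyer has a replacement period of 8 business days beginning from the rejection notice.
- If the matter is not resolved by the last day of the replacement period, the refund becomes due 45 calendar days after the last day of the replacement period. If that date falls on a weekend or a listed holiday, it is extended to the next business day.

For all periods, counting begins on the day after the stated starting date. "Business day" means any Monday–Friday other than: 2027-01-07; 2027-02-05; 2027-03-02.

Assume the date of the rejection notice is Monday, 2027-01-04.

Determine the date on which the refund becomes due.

2027-03-01

The last day of the replacement period: 8 business days after Monday, 2027-01-04, skipping weekends and the listed holiday on Jan 7 — Jan 5, Jan 6, Jan 8, Jan 11, Jan 12, Jan 13, Jan 14, Jan 15 — lands on Friday, 2027-01-15.
The date on which the refund becomes due: 2027-01-15 + 45 days = 2027-03-01. 2027-03-01 is a Monday and is not a listed holiday, so no roll-forward applies.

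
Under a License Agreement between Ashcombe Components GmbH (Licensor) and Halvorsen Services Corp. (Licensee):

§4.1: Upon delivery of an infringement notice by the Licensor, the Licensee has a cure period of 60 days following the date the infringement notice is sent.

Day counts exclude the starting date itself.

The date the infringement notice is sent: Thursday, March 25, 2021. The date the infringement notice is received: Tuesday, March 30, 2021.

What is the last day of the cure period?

The last day of the cure period: 60 calendar days after March 25, 2021 is May 24, 2021.

May 24, 2021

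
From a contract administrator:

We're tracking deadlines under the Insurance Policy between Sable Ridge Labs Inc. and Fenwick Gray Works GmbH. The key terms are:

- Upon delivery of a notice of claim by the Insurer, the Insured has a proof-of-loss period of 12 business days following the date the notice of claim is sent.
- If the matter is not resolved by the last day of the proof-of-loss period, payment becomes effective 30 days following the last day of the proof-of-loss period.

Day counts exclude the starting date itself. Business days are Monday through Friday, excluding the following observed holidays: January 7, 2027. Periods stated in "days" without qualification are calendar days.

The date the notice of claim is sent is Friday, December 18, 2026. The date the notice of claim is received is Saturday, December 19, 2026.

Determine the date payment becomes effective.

The last day of the proof-of-loss period: counting 12 business days from Friday, December 18, 2026 (Dec 21, Dec 22, Dec 23, Dec 24, …, Jan 1, Jan 4, Jan 5, skipping weekends) reaches Tuesday, January 5, 2027.
Adding 30 calendar days to January 5, 2027 gives February 4, 2027, which is the date payment becomes effective.

February 4, 2027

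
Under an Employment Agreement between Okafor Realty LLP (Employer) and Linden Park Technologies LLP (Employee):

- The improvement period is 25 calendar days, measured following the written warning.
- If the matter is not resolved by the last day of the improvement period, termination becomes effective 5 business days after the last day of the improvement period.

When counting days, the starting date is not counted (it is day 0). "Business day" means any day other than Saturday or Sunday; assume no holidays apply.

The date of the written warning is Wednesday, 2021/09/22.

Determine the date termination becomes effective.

2021/10/22

The last day of the improvement period: 25 calendar days after 2021/09/22 is 2021/10/17.
From Sunday, 2021/10/17, 5 business days (Oct 18, Oct 19, Oct 20, Oct 21, Oct 22, skipping weekends) brings us to Friday, 2021/10/22, which is the date termination becomes effective.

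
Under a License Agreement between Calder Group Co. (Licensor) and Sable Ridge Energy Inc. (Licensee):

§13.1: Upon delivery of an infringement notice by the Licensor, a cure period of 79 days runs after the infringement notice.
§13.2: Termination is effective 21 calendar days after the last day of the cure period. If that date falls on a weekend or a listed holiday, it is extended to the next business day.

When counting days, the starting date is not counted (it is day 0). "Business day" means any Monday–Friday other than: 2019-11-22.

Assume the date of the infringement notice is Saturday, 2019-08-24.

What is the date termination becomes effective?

2019-12-02

The last day of the cure period: 79 calendar days after 2019-08-24 is 2019-11-11.
The date termination becomes effective: 21 calendar days after 2019-11-11 is 2019-12-02. 2019-12-02 is a Monday and is not a listed holiday, so no roll-forward applies.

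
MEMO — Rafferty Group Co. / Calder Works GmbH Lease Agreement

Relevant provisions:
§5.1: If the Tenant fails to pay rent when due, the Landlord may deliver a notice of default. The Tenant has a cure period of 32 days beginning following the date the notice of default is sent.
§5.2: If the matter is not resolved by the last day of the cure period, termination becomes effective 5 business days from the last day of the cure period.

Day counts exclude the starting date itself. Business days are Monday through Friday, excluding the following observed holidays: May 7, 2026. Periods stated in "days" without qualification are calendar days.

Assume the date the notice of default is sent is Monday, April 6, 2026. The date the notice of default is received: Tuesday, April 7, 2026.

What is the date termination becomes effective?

May 15, 2026

The last day of the cure period: 32 calendar days after April 6, 2026 is May 8, 2026.
From Friday, May 8, 2026, 5 business days (May 11, May 12, May 13, May 14, May 15, skipping weekends) brings us to Friday, May 15, 2026, which is the date termination becomes effective.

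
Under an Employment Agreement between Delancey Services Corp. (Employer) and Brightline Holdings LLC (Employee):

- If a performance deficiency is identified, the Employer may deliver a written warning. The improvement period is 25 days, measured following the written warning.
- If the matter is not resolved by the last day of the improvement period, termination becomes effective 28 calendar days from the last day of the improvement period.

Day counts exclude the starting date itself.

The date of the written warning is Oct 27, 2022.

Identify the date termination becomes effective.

Adding 25 calendar days to Oct 27, 2022 gives Nov 21, 2022, which is the last day of the improvement period.
The date termination becomes effective: Nov 21, 2022 + 28 days = Dec 19, 2022.

Dec 19, 2022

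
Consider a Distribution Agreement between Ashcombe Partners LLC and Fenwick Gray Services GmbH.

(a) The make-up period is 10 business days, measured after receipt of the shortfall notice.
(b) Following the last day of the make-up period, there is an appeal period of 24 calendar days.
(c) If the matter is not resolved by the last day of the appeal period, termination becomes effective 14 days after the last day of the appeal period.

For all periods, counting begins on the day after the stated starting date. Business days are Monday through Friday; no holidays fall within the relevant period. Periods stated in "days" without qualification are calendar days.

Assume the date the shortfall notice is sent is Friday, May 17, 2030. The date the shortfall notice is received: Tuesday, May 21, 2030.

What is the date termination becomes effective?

July 12, 2030

The last day of the make-up period: 10 business days after Tuesday, May 21, 2030, skipping weekends — May 22, May 23, May 24, May 27, May 28, May 29, May 30, May 31, Jun 3, Jun 4 — lands on Tuesday, June 4, 2030.
The last day of the appeal period: June 4, 2030 + 24 days = June 28, 2030.
The date termination becomes effective: 14 calendar days after June 28, 2030 is July 12, 2030.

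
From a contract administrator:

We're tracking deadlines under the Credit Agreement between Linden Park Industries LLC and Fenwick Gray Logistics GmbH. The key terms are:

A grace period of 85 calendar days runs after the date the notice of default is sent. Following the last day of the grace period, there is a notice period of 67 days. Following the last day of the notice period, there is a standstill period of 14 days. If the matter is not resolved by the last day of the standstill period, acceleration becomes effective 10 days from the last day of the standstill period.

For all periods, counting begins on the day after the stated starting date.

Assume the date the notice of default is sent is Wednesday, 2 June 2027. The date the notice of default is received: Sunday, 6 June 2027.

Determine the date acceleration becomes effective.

25 November 2027

The last day of the grace period: 2 June 2027 + 85 days = 26 August 2027.
The last day of the notice period: 26 August 2027 + 67 days = 1 November 2027.
Adding 14 calendar days to 1 November 2027 gives 15 November 2027, which is the last day of the standstill period.
The date acceleration becomes effective: 10 calendar days after 15 November 2027 is 25 November 2027.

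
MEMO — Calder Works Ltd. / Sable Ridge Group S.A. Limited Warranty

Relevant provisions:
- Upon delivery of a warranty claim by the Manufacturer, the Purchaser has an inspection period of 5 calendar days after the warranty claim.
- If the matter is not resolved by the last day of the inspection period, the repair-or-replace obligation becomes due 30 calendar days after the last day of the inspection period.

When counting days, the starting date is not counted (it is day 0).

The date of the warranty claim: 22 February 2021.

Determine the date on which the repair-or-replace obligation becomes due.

Adding 5 calendar days to 22 February 2021 gives 27 February 2021, which is the last day of the inspection period.
Adding 30 calendar days to 27 February 2021 gives 29 March 2021, which is the date on which the repair-or-replace obligation becomes due.

29 March 2021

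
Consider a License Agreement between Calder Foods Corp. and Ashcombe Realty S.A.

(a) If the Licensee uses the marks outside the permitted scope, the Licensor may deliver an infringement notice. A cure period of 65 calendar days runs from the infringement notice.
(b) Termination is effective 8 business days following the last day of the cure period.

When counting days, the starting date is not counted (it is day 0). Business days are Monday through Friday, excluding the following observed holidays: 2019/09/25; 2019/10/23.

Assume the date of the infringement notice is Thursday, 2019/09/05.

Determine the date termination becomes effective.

2019/11/20

The last day of the cure period: 2019/09/05 + 65 days = 2019/11/09.
From Saturday, 2019/11/09, 8 business days (Nov 11, Nov 12, Nov 13, Nov 14, Nov 15, Nov 18, Nov 19, Nov 20, skipping weekends) brings us to Wednesday, 2019/11/20, which is the date termination becomes effective.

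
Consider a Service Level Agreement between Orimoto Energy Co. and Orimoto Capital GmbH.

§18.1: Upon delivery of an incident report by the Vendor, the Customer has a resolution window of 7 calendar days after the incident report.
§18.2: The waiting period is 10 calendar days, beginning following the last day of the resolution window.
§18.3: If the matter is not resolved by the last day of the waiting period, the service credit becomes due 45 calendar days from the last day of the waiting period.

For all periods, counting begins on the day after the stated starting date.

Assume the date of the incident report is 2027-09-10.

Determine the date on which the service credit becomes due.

2027-11-11

Adding 7 calendar days to 2027-09-10 gives 2027-09-17, which is the last day of the resolution window.
The last day of the waiting period: 2027-09-17 + 10 days = 2027-09-27.
Adding 45 calendar days to 2027-09-27 gives 2027-11-11, which is the date on which the service credit becomes due.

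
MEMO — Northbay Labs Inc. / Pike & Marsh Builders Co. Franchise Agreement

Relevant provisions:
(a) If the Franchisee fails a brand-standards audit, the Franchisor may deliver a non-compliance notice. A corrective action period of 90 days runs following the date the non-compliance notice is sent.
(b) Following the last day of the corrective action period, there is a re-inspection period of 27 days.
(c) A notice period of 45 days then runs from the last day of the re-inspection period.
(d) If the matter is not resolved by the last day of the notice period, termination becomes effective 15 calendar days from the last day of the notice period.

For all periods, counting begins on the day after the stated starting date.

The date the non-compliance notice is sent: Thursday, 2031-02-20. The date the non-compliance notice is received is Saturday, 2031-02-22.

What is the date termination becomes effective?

The last day of the corrective action period: 90 calendar days after 2031-02-20 is 2031-05-21.
The last day of the re-inspection period: 27 calendar days after 2031-05-21 is 2031-06-17.
Adding 45 calendar days to 2031-06-17 gives 2031-08-01, which is the last day of the notice period.
The date termination becomes effective: 2031-08-01 + 15 days = 2031-08-16.

2031-08-16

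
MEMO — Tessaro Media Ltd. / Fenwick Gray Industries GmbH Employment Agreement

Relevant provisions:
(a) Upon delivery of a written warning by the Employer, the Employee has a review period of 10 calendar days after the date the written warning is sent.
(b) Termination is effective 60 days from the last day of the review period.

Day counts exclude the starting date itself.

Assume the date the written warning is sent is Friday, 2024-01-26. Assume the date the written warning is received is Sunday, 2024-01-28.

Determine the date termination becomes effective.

The last day of the review period: 2024-01-26 + 10 days = 2024-02-05.
The date termination becomes effective: 60 calendar days after 2024-02-05 is 2024-04-05.

2024-04-05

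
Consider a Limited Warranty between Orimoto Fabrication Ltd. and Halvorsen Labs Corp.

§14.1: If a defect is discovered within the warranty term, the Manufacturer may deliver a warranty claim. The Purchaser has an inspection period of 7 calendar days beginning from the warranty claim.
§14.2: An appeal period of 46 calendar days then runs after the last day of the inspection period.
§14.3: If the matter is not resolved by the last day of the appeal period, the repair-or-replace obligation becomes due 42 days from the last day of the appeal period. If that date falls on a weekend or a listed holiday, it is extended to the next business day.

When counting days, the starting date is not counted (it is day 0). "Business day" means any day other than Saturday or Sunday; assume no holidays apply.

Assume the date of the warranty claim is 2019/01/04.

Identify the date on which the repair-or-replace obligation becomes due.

Adding 7 calendar days to 2019/01/04 gives 2019/01/11, which is the last day of the inspection period.
Adding 46 calendar days to 2019/01/11 gives 2019/02/26, which is the last day of the appeal period.
Adding 42 calendar days to 2019/02/26 gives 2019/04/09, which is the date on which the repair-or-replace obligation becomes due. 2019/04/09 is a Tuesday, so no roll-forward applies.

2019/04/09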